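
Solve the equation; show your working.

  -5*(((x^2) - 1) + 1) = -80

Step 1. [-5*(((x^2) - 1) + 1) = -80] -5 out front; divide by -5 ⇒ div: ((x^2) - 1) + 1 = 16.
Step 2. [((x^2) - 1) + 1 = 16] peel the +1: subtract 1 from each side. So sub: (x^2) - 1 = 15.
Step 3. [(x^2) - 1 = 15] 1 comes off first (add 1), so sub: x^2 = 16.
Step 4. [x^2 = 16] √ both sides: 16 ≥ 0 gives two branches ⇒ sqrt: x = 4 or -4.

Answer: x ∈ {-4, 4}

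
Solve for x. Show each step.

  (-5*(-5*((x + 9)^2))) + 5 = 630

Step 1. [(-5*(-5*((x + 9)^2))) + 5 = 630] +5 is outermost — subtract 5 both sides, so sub: -5*(-5*((x + 9)^2)) = 625.
Step 2. [-5*(-5*((x + 9)^2)) = 625] leading coefficient -5: divide by -5, so div: -5*((x + 9)^2) = -125.
Step 3. [-5*((x + 9)^2) = -125] divide by the outer -5. So div: (x + 9)^2 = 25.
Step 4. [(x + 9)^2 = 25] √ both sides: 25 ≥ 0 gives two branches, so sqrt: x + 9 = 5 or -5.
Step 5. [x + 9 = 5 or -5] the outer +9 inverts by subtracting 9, so sub: x = -4 or -14.

Answer: x ∈ {-14, -4}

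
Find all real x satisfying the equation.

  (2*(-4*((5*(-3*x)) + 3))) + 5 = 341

Step 1. [(2*(-4*((5*(-3*x)) + 3))) + 5 = 341] +5 is outermost — subtract 5 both sides. So sub: 2*(-4*((5*(-3*x)) + 3)) = 336.
Step 2. [2*(-4*((5*(-3*x)) + 3)) = 336] 2·(inner) — divide through by 2. So div: -4*((5*(-3*x)) + 3) = 168.
Step 3. [-4*((5*(-3*x)) + 3) = 168] LHS = -4·(…); ÷-4 both sides. So div: (5*(-3*x)) + 3 = -42.
Step 4. [(5*(-3*x)) + 3 = -42] peel the +3: subtract 3 from each side, so sub: 5*(-3*x) = -45.
Step 5. [5*(-3*x) = -45] LHS = 5·(…); ÷5 both sides, so div: -3*x = -9.
Step 6. [-3*x = -9] divide by the outer -3, so div: x = 3.

Answer: x ∈ {3}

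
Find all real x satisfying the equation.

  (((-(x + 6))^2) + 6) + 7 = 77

Step 1. [(((-(x + 6))^2) + 6) + 7 = 77] peel the +7: subtract 7 from each side. So sub: ((-(x + 6))^2) + 6 = 70.
Step 2. [((-(x + 6))^2) + 6 = 70] 6 comes off first (subtract 6). So sub: (-(x + 6))^2 = 64.
Step 3. [(-(x + 6))^2 = 64] 64 ≥ 0, LHS is (·)² — take ±√ ⇒ sqrt: -(x + 6) = 8 or -8.
Step 4. [-(x + 6) = 8 or -8] leading − — multiply by −1, so neg: x + 6 = -8 or 8.
Step 5. [x + 6 = -8 or 8] 6 comes off first (subtract 6), so sub: x = -14 or 2.

Answer: x ∈ {-14, 2}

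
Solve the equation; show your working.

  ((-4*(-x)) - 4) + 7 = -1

Step 1. [((-4*(-x)) - 4) + 7 = -1] +7 is outermost — subtract 7 both sides, so sub: (-4*(-x)) - 4 = -8.
Step 2. [(-4*(-x)) - 4 = -8] 4 comes off first (add 4), so sub: -4*(-x) = -4.
Step 3. [-4*(-x) = -4] divide by the outer -4 ⇒ div: -x = 1.
Step 4. [-x = 1] flip signs both sides. So neg: x = -1.

Answer: x ∈ {-1}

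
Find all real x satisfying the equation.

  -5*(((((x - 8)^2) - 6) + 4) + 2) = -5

Step 1. [-5*(((((x - 8)^2) - 6) + 4) + 2) = -5] -5 out front; divide by -5, so div: ((((x - 8)^2) - 6) + 4) + 2 = 1.
Step 2. [((((x - 8)^2) - 6) + 4) + 2 = 1] peel the +2: subtract 2 from each side. So sub: (((x - 8)^2) - 6) + 4 = -1.
Step 3. [(((x - 8)^2) - 6) + 4 = -1] subtract 4: x sits inside (… + 4), so sub: ((x - 8)^2) - 6 = -5.
Step 4. [((x - 8)^2) - 6 = -5] the outer -6 inverts by adding 6, so sub: (x - 8)^2 = 1.
Step 5. [(x - 8)^2 = 1] 1 ≥ 0, LHS is (·)² — take ±√. So sqrt: x - 8 = 1 or -1.
Step 6. [x - 8 = 1 or -1] the outer -8 inverts by adding 8, so sub: x = 9 or 7.

Answer: x ∈ {7, 9}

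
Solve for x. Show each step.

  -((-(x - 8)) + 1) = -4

Step 1. [-((-(x - 8)) + 1) = -4] LHS negated; negate both sides, so neg: (-(x - 8)) + 1 = 4.
Step 2. [(-(x - 8)) + 1 = 4] +1 is outermost — subtract 1 both sides. So sub: -(x - 8) = 3.
Step 3. [-(x - 8) = 3] LHS negated; negate both sides, so neg: x - 8 = -3.
Step 4. [x - 8 = -3] peel the -8: add 8 from each side. So sub: x = 5.

Answer: x ∈ {5}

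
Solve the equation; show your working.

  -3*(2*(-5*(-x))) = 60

Step 1. [-3*(2*(-5*(-x))) = 60] divide by the outer -3. So div: 2*(-5*(-x)) = -20.
Step 2. [2*(-5*(-x)) = -20] divide by the outer 2 ⇒ div: -5*(-x) = -10.
Step 3. [-5*(-x) = -10] -5 out front; divide by -5, so div: -x = 2.
Step 4. [-x = 2] LHS negated; negate both sides. So neg: x = -2.

Answer: x ∈ {-2}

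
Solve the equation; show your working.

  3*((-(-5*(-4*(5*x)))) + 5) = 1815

Step 1. [3*((-(-5*(-4*(5*x)))) + 5) = 1815] divide by the outer 3. So div: (-(-5*(-4*(5*x)))) + 5 = 605.
Step 2. [(-(-5*(-4*(5*x)))) + 5 = 605] subtract 5: x sits inside (… + 5), so sub: -(-5*(-4*(5*x))) = 600.
Step 3. [-(-5*(-4*(5*x))) = 600] leading − — multiply by −1 ⇒ neg: -5*(-4*(5*x)) = -600.
Step 4. [-5*(-4*(5*x)) = -600] -5·(inner) — divide through by -5, so div: -4*(5*x) = 120.
Step 5. [-4*(5*x) = 120] -4·(inner) — divide through by -4 ⇒ div: 5*x = -30.
Step 6. [5*x = -30] 5 out front; divide by 5. So div: x = -6.

Answer: x ∈ {-6}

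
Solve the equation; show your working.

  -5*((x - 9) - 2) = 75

Step 1. [-5*((x - 9) - 2) = 75] -5 out front; divide by -5, so div: (x - 9) - 2 = -15.
Step 2. [(x - 9) - 2 = -15] the outer -2 inverts by adding 2. So sub: x - 9 = -13.
Step 3. [x - 9 = -13] 9 comes off first (add 9), so sub: x = -4.

Answer: x ∈ {-4}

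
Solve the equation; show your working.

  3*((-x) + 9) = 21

Step 1. [3*((-x) + 9) = 21] leading coefficient 3: divide by 3 ⇒ div: (-x) + 9 = 7.
Step 2. [(-x) + 9 = 7] 9 comes off first (subtract 9). So sub: -x = -2.
Step 3. [-x = -2] flip signs both sides ⇒ neg: x = 2.

Answer: x ∈ {2}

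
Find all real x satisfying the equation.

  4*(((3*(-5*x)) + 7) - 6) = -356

Step 1. [4*(((3*(-5*x)) + 7) - 6) = -356] LHS = 4·(…); ÷4 both sides. So div: ((3*(-5*x)) + 7) - 6 = -89.
Step 2. [((3*(-5*x)) + 7) - 6 = -89] 6 comes off first (add 6), so sub: (3*(-5*x)) + 7 = -83.
Step 3. [(3*(-5*x)) + 7 = -83] 7 comes off first (subtract 7), so sub: 3*(-5*x) = -90.
Step 4. [3*(-5*x) = -90] 3 out front; divide by 3, so div: -5*x = -30.
Step 5. [-5*x = -30] -5 out front; divide by -5 ⇒ div: x = 6.

Answer: x ∈ {6}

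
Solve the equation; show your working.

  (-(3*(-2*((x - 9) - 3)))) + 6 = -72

Step 1. [(-(3*(-2*((x - 9) - 3)))) + 6 = -72] subtract 6: x sits inside (… + 6) ⇒ sub: -(3*(-2*((x - 9) - 3))) = -78.
Step 2. [-(3*(-2*((x - 9) - 3))) = -78] LHS negated; negate both sides. So neg: 3*(-2*((x - 9) - 3)) = 78.
Step 3. [3*(-2*((x - 9) - 3)) = 78] LHS = 3·(…); ÷3 both sides, so div: -2*((x - 9) - 3) = 26.
Step 4. [-2*((x - 9) - 3) = 26] LHS = -2·(…); ÷-2 both sides. So div: (x - 9) - 3 = -13.
Step 5. [(x - 9) - 3 = -13] peel the -3: add 3 from each side ⇒ sub: x - 9 = -10.
Step 6. [x - 9 = -10] peel the -9: add 9 from each side ⇒ sub: x = -1.

Answer: x ∈ {-1}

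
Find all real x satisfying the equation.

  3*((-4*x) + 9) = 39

Step 1. [3*((-4*x) + 9) = 39] 3 out front; divide by 3, so div: (-4*x) + 9 = 13.
Step 2. [(-4*x) + 9 = 13] the outer +9 inverts by subtracting 9 ⇒ sub: -4*x = 4.
Step 3. [-4*x = 4] divide by the outer -4, so div: x = -1.

Answer: x ∈ {-1}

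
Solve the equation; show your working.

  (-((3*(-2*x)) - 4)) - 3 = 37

Step 1. [(-((3*(-2*x)) - 4)) - 3 = 37] 3 comes off first (add 3). So sub: -((3*(-2*x)) - 4) = 40.
Step 2. [-((3*(-2*x)) - 4) = 40] flip signs both sides ⇒ neg: (3*(-2*x)) - 4 = -40.
Step 3. [(3*(-2*x)) - 4 = -40] add 4: x sits inside (… - 4) ⇒ sub: 3*(-2*x) = -36.
Step 4. [3*(-2*x) = -36] 3·(inner) — divide through by 3 ⇒ div: -2*x = -12.
Step 5. [-2*x = -12] leading coefficient -2: divide by -2 ⇒ div: x = 6.

Answer: x ∈ {6}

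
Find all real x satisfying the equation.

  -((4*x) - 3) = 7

Step 1. [-((4*x) - 3) = 7] LHS negated; negate both sides. So neg: (4*x) - 3 = -7.
Step 2. [(4*x) - 3 = -7] add 3: x sits inside (… - 3). So sub: 4*x = -4.
Step 3. [4*x = -4] LHS = 4·(…); ÷4 both sides. So div: x = -1.

Answer: x ∈ {-1}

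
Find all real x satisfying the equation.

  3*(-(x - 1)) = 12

Step 1. [3*(-(x - 1)) = 12] 3·(inner) — divide through by 3, so div: -(x - 1) = 4.
Step 2. [-(x - 1) = 4] flip signs both sides, so neg: x - 1 = -4.
Step 3. [x - 1 = -4] add 1: x sits inside (… - 1), so sub: x = -3.

Answer: x ∈ {-3}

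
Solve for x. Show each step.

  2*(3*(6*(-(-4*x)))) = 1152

Step 1. [2*(3*(6*(-(-4*x)))) = 1152] divide by the outer 2 ⇒ div: 3*(6*(-(-4*x))) = 576.
Step 2. [3*(6*(-(-4*x))) = 576] leading coefficient 3: divide by 3, so div: 6*(-(-4*x)) = 192.
Step 3. [6*(-(-4*x)) = 192] 6·(inner) — divide through by 6. So div: -(-4*x) = 32.
Step 4. [-(-4*x) = 32] flip signs both sides ⇒ neg: -4*x = -32.
Step 5. [-4*x = -32] -4 out front; divide by -4, so div: x = 8.

Answer: x ∈ {8}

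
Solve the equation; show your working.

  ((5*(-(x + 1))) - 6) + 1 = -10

Step 1. [((5*(-(x + 1))) - 6) + 1 = -10] peel the +1: subtract 1 from each side, so sub: (5*(-(x + 1))) - 6 = -11.
Step 2. [(5*(-(x + 1))) - 6 = -11] the outer -6 inverts by adding 6. So sub: 5*(-(x + 1)) = -5.
Step 3. [5*(-(x + 1)) = -5] 5·(inner) — divide through by 5 ⇒ div: -(x + 1) = -1.
Step 4. [-(x + 1) = -1] LHS negated; negate both sides ⇒ neg: x + 1 = 1.
Step 5. [x + 1 = 1] 1 comes off first (subtract 1) ⇒ sub: x = 0.

Answer: x ∈ {0}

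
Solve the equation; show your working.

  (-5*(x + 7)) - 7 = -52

Step 1. [(-5*(x + 7)) - 7 = -52] peel the -7: add 7 from each side ⇒ sub: -5*(x + 7) = -45.
Step 2. [-5*(x + 7) = -45] -5·(inner) — divide through by -5 ⇒ div: x + 7 = 9.
Step 3. [x + 7 = 9] +7 is outermost — subtract 7 both sides. So sub: x = 2.

Answer: x ∈ {2}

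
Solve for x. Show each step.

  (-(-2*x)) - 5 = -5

Step 1. [(-(-2*x)) - 5 = -5] the outer -5 inverts by adding 5 ⇒ sub: -(-2*x) = 0.
Step 2. [-(-2*x) = 0] flip signs both sides, so neg: -2*x = 0.
Step 3. [-2*x = 0] -2 out front; divide by -2, so div: x = 0.

Answer: x ∈ {0}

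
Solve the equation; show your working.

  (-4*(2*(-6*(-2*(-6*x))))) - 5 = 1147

Step 1. [(-4*(2*(-6*(-2*(-6*x))))) - 5 = 1147] peel the -5: add 5 from each side. So sub: -4*(2*(-6*(-2*(-6*x)))) = 1152.
Step 2. [-4*(2*(-6*(-2*(-6*x)))) = 1152] divide by the outer -4 ⇒ div: 2*(-6*(-2*(-6*x))) = -288.
Step 3. [2*(-6*(-2*(-6*x))) = -288] leading coefficient 2: divide by 2 ⇒ div: -6*(-2*(-6*x)) = -144.
Step 4. [-6*(-2*(-6*x)) = -144] divide by the outer -6. So div: -2*(-6*x) = 24.
Step 5. [-2*(-6*x) = 24] leading coefficient -2: divide by -2, so div: -6*x = -12.
Step 6. [-6*x = -12] leading coefficient -6: divide by -6, so div: x = 2.

Answer: x ∈ {2}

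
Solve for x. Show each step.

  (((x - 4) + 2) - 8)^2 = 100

Step 1. [(((x - 4) + 2) - 8)^2 = 100] √ both sides: 100 ≥ 0 gives two branches ⇒ sqrt: ((x - 4) + 2) - 8 = 10 or -10.
Step 2. [((x - 4) + 2) - 8 = 10 or -10] peel the -8: add 8 from each side. So sub: (x - 4) + 2 = 18 or -2.
Step 3. [(x - 4) + 2 = 18 or -2] the outer +2 inverts by subtracting 2, so sub: x - 4 = 16 or -4.
Step 4. [x - 4 = 16 or -4] 4 comes off first (add 4) ⇒ sub: x = 20 or 0.

Answer: x ∈ {0, 20}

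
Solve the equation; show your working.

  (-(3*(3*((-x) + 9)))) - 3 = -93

Step 1. [(-(3*(3*((-x) + 9)))) - 3 = -93] 3 comes off first (add 3) ⇒ sub: -(3*(3*((-x) + 9))) = -90.
Step 2. [-(3*(3*((-x) + 9))) = -90] flip signs both sides ⇒ neg: 3*(3*((-x) + 9)) = 90.
Step 3. [3*(3*((-x) + 9)) = 90] LHS = 3·(…); ÷3 both sides. So div: 3*((-x) + 9) = 30.
Step 4. [3*((-x) + 9) = 30] divide by the outer 3, so div: (-x) + 9 = 10.
Step 5. [(-x) + 9 = 10] +9 is outermost — subtract 9 both sides, so sub: -x = 1.
Step 6. [-x = 1] flip signs both sides. So neg: x = -1.

Answer: x ∈ {-1}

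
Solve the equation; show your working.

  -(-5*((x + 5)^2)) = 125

Step 1. [-(-5*((x + 5)^2)) = 125] LHS negated; negate both sides, so neg: -5*((x + 5)^2) = -125.
Step 2. [-5*((x + 5)^2) = -125] LHS = -5·(…); ÷-5 both sides, so div: (x + 5)^2 = 25.
Step 3. [(x + 5)^2 = 25] √ both sides: 25 ≥ 0 gives two branches ⇒ sqrt: x + 5 = 5 or -5.
Step 4. [x + 5 = 5 or -5] peel the +5: subtract 5 from each side. So sub: x = 0 or -10.

Answer: x ∈ {-10, 0}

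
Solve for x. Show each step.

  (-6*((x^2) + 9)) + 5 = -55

Step 1. [(-6*((x^2) + 9)) + 5 = -55] subtract 5: x sits inside (… + 5). So sub: -6*((x^2) + 9) = -60.
Step 2. [-6*((x^2) + 9) = -60] LHS = -6·(…); ÷-6 both sides. So div: (x^2) + 9 = 10.
Step 3. [(x^2) + 9 = 10] the outer +9 inverts by subtracting 9 ⇒ sub: x^2 = 1.
Step 4. [x^2 = 1] √ both sides: 1 ≥ 0 gives two branches, so sqrt: x = 1 or -1.

Answer: x ∈ {-1, 1}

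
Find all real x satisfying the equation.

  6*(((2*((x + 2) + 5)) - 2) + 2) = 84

Step 1. [6*(((2*((x + 2) + 5)) - 2) + 2) = 84] 6·(inner) — divide through by 6. So div: ((2*((x + 2) + 5)) - 2) + 2 = 14.
Step 2. [((2*((x + 2) + 5)) - 2) + 2 = 14] the outer +2 inverts by subtracting 2, so sub: (2*((x + 2) + 5)) - 2 = 12.
Step 3. [(2*((x + 2) + 5)) - 2 = 12] peel the -2: add 2 from each side. So sub: 2*((x + 2) + 5) = 14.
Step 4. [2*((x + 2) + 5) = 14] divide by the outer 2 ⇒ div: (x + 2) + 5 = 7.
Step 5. [(x + 2) + 5 = 7] peel the +5: subtract 5 from each side ⇒ sub: x + 2 = 2.
Step 6. [x + 2 = 2] +2 is outermost — subtract 2 both sides. So sub: x = 0.

Answer: x ∈ {0}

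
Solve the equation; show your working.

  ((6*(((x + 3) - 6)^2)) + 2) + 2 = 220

Step 1. [((6*(((x + 3) - 6)^2)) + 2) + 2 = 220] 2 comes off first (subtract 2). So sub: (6*(((x + 3) - 6)^2)) + 2 = 218.
Step 2. [(6*(((x + 3) - 6)^2)) + 2 = 218] +2 is outermost — subtract 2 both sides. So sub: 6*(((x + 3) - 6)^2) = 216.
Step 3. [6*(((x + 3) - 6)^2) = 216] LHS = 6·(…); ÷6 both sides. So div: ((x + 3) - 6)^2 = 36.
Step 4. [((x + 3) - 6)^2 = 36] 36 ≥ 0, LHS is (·)² — take ±√, so sqrt: (x + 3) - 6 = 6 or -6.
Step 5. [(x + 3) - 6 = 6 or -6] add 6: x sits inside (… - 6). So sub: x + 3 = 12 or 0.
Step 6. [x + 3 = 12 or 0] peel the +3: subtract 3 from each side ⇒ sub: x = 9 or -3.

Answer: x ∈ {-3, 9}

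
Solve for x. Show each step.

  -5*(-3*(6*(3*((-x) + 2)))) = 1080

Step 1. [-5*(-3*(6*(3*((-x) + 2)))) = 1080] LHS = -5·(…); ÷-5 both sides, so div: -3*(6*(3*((-x) + 2))) = -216.
Step 2. [-3*(6*(3*((-x) + 2))) = -216] LHS = -3·(…); ÷-3 both sides ⇒ div: 6*(3*((-x) + 2)) = 72.
Step 3. [6*(3*((-x) + 2)) = 72] divide by the outer 6, so div: 3*((-x) + 2) = 12.
Step 4. [3*((-x) + 2) = 12] 3·(inner) — divide through by 3. So div: (-x) + 2 = 4.
Step 5. [(-x) + 2 = 4] 2 comes off first (subtract 2) ⇒ sub: -x = 2.
Step 6. [-x = 2] LHS negated; negate both sides. So neg: x = -2.

Answer: x ∈ {-2}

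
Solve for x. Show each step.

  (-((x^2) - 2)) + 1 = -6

Step 1. [(-((x^2) - 2)) + 1 = -6] 1 comes off first (subtract 1). So sub: -((x^2) - 2) = -7.
Step 2. [-((x^2) - 2) = -7] LHS negated; negate both sides ⇒ neg: (x^2) - 2 = 7.
Step 3. [(x^2) - 2 = 7] the outer -2 inverts by adding 2. So sub: x^2 = 9.
Step 4. [x^2 = 9] LHS squared, RHS 9 ≥ 0: apply √ (±). So sqrt: x = 3 or -3.

Answer: x ∈ {-3, 3}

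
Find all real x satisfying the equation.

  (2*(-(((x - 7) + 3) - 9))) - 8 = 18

Step 1. [(2*(-(((x - 7) + 3) - 9))) - 8 = 18] 2 | LHS and 2 | 18: pull 2 out. So factor: (-(((x - 7) + 3) - 9)) - 4 = 9.
Step 2. [(-(((x - 7) + 3) - 9)) - 4 = 9] -4 is outermost — add 4 both sides, so sub: -(((x - 7) + 3) - 9) = 13.
Step 3. [-(((x - 7) + 3) - 9) = 13] flip signs both sides. So neg: ((x - 7) + 3) - 9 = -13.
Step 4. [((x - 7) + 3) - 9 = -13] -9 is outermost — add 9 both sides, so sub: (x - 7) + 3 = -4.
Step 5. [(x - 7) + 3 = -4] subtract 3: x sits inside (… + 3), so sub: x - 7 = -7.
Step 6. [x - 7 = -7] add 7: x sits inside (… - 7). So sub: x = 0.

Answer: x ∈ {0}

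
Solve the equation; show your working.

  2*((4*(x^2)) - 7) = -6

Step 1. [2*((4*(x^2)) - 7) = -6] leading coefficient 2: divide by 2, so div: (4*(x^2)) - 7 = -3.
Step 2. [(4*(x^2)) - 7 = -3] add 7: x sits inside (… - 7). So sub: 4*(x^2) = 4.
Step 3. [4*(x^2) = 4] 4 out front; divide by 4 ⇒ div: x^2 = 1.
Step 4. [x^2 = 1] √ both sides: 1 ≥ 0 gives two branches ⇒ sqrt: x = 1 or -1.

Answer: x ∈ {-1, 1}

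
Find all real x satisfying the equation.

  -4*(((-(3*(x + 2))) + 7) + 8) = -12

Step 1. [-4*(((-(3*(x + 2))) + 7) + 8) = -12] divide by the outer -4 ⇒ div: ((-(3*(x + 2))) + 7) + 8 = 3.
Step 2. [((-(3*(x + 2))) + 7) + 8 = 3] peel the +8: subtract 8 from each side, so sub: (-(3*(x + 2))) + 7 = -5.
Step 3. [(-(3*(x + 2))) + 7 = -5] 7 comes off first (subtract 7), so sub: -(3*(x + 2)) = -12.
Step 4. [-(3*(x + 2)) = -12] flip signs both sides, so neg: 3*(x + 2) = 12.
Step 5. [3*(x + 2) = 12] 3 out front; divide by 3 ⇒ div: x + 2 = 4.
Step 6. [x + 2 = 4] +2 is outermost — subtract 2 both sides ⇒ sub: x = 2.

Answer: x ∈ {2}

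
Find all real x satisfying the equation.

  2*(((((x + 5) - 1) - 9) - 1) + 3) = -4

Step 1. [2*(((((x + 5) - 1) - 9) - 1) + 3) = -4] divide by the outer 2, so div: ((((x + 5) - 1) - 9) - 1) + 3 = -2.
Step 2. [((((x + 5) - 1) - 9) - 1) + 3 = -2] subtract 3: x sits inside (… + 3) ⇒ sub: (((x + 5) - 1) - 9) - 1 = -5.
Step 3. [(((x + 5) - 1) - 9) - 1 = -5] peel the -1: add 1 from each side ⇒ sub: ((x + 5) - 1) - 9 = -4.
Step 4. [((x + 5) - 1) - 9 = -4] peel the -9: add 9 from each side ⇒ sub: (x + 5) - 1 = 5.
Step 5. [(x + 5) - 1 = 5] 1 comes off first (add 1) ⇒ sub: x + 5 = 6.
Step 6. [x + 5 = 6] the outer +5 inverts by subtracting 5, so sub: x = 1.

Answer: x ∈ {1}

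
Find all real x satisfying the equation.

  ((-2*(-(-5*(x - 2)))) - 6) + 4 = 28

Step 1. [((-2*(-(-5*(x - 2)))) - 6) + 4 = 28] +4 is outermost — subtract 4 both sides ⇒ sub: (-2*(-(-5*(x - 2)))) - 6 = 24.
Step 2. [(-2*(-(-5*(x - 2)))) - 6 = 24] peel the -6: add 6 from each side. So sub: -2*(-(-5*(x - 2))) = 30.
Step 3. [-2*(-(-5*(x - 2))) = 30] divide by the outer -2 ⇒ div: -(-5*(x - 2)) = -15.
Step 4. [-(-5*(x - 2)) = -15] LHS negated; negate both sides. So neg: -5*(x - 2) = 15.
Step 5. [-5*(x - 2) = 15] -5·(inner) — divide through by -5 ⇒ div: x - 2 = -3.
Step 6. [x - 2 = -3] the outer -2 inverts by adding 2, so sub: x = -1.

Answer: x ∈ {-1}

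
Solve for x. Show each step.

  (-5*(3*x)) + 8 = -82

Step 1. [(-5*(3*x)) + 8 = -82] subtract 8: x sits inside (… + 8). So sub: -5*(3*x) = -90.
Step 2. [-5*(3*x) = -90] -5 out front; divide by -5 ⇒ div: 3*x = 18.
Step 3. [3*x = 18] LHS = 3·(…); ÷3 both sides ⇒ div: x = 6.

Answer: x ∈ {6}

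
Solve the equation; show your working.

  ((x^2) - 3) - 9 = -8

Step 1. [((x^2) - 3) - 9 = -8] -9 is outermost — add 9 both sides ⇒ sub: (x^2) - 3 = 1.
Step 2. [(x^2) - 3 = 1] the outer -3 inverts by adding 3 ⇒ sub: x^2 = 4.
Step 3. [x^2 = 4] √ both sides: 4 ≥ 0 gives two branches, so sqrt: x = 2 or -2.

Answer: x ∈ {-2, 2}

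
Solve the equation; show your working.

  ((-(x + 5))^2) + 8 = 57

Step 1. [((-(x + 5))^2) + 8 = 57] the outer +8 inverts by subtracting 8 ⇒ sub: (-(x + 5))^2 = 49.
Step 2. [(-(x + 5))^2 = 49] 49 ≥ 0, LHS is (·)² — take ±√ ⇒ sqrt: -(x + 5) = 7 or -7.
Step 3. [-(x + 5) = 7 or -7] flip signs both sides ⇒ neg: x + 5 = -7 or 7.
Step 4. [x + 5 = -7 or 7] peel the +5: subtract 5 from each side. So sub: x = -12 or 2.

Answer: x ∈ {-12, 2}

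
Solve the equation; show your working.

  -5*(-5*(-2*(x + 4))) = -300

Step 1. [-5*(-5*(-2*(x + 4))) = -300] divide by the outer -5, so div: -5*(-2*(x + 4)) = 60.
Step 2. [-5*(-2*(x + 4)) = 60] -5·(inner) — divide through by -5 ⇒ div: -2*(x + 4) = -12.
Step 3. [-2*(x + 4) = -12] divide by the outer -2. So div: x + 4 = 6.
Step 4. [x + 4 = 6] 4 comes off first (subtract 4) ⇒ sub: x = 2.

Answer: x ∈ {2}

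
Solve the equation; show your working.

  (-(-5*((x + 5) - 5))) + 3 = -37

Step 1. [(-(-5*((x + 5) - 5))) + 3 = -37] the outer +3 inverts by subtracting 3. So sub: -(-5*((x + 5) - 5)) = -40.
Step 2. [-(-5*((x + 5) - 5)) = -40] LHS negated; negate both sides. So neg: -5*((x + 5) - 5) = 40.
Step 3. [-5*((x + 5) - 5) = 40] -5 out front; divide by -5. So div: (x + 5) - 5 = -8.
Step 4. [(x + 5) - 5 = -8] 5 comes off first (add 5). So sub: x + 5 = -3.
Step 5. [x + 5 = -3] 5 comes off first (subtract 5), so sub: x = -8.

Answer: x ∈ {-8}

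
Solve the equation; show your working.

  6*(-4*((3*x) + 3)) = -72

Step 1. [6*(-4*((3*x) + 3)) = -72] 6·(inner) — divide through by 6 ⇒ div: -4*((3*x) + 3) = -12.
Step 2. [-4*((3*x) + 3) = -12] -4·(inner) — divide through by -4. So div: (3*x) + 3 = 3.
Step 3. [(3*x) + 3 = 3] 3 | LHS and 3 | 3: pull 3 out ⇒ factor: x + 1 = 1.
Step 4. [x + 1 = 1] 1 comes off first (subtract 1). So sub: x = 0.

Answer: x ∈ {0}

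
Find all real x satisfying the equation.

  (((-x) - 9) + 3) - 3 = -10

Step 1. [(((-x) - 9) + 3) - 3 = -10] 3 comes off first (add 3), so sub: ((-x) - 9) + 3 = -7.
Step 2. [((-x) - 9) + 3 = -7] +3 is outermost — subtract 3 both sides, so sub: (-x) - 9 = -10.
Step 3. [(-x) - 9 = -10] the outer -9 inverts by adding 9, so sub: -x = -1.
Step 4. [-x = -1] flip signs both sides. So neg: x = 1.

Answer: x ∈ {1}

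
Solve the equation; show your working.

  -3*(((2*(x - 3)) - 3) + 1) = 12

Step 1. [-3*(((2*(x - 3)) - 3) + 1) = 12] leading coefficient -3: divide by -3. So div: ((2*(x - 3)) - 3) + 1 = -4.
Step 2. [((2*(x - 3)) - 3) + 1 = -4] the outer +1 inverts by subtracting 1. So sub: (2*(x - 3)) - 3 = -5.
Step 3. [(2*(x - 3)) - 3 = -5] 3 comes off first (add 3), so sub: 2*(x - 3) = -2.
Step 4. [2*(x - 3) = -2] LHS = 2·(…); ÷2 both sides ⇒ div: x - 3 = -1.
Step 5. [x - 3 = -1] -3 is outermost — add 3 both sides, so sub: x = 2.

Answer: x ∈ {2}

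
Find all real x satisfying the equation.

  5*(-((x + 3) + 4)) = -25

Step 1. [5*(-((x + 3) + 4)) = -25] divide by the outer 5 ⇒ div: -((x + 3) + 4) = -5.
Step 2. [-((x + 3) + 4) = -5] flip signs both sides, so neg: (x + 3) + 4 = 5.
Step 3. [(x + 3) + 4 = 5] peel the +4: subtract 4 from each side ⇒ sub: x + 3 = 1.
Step 4. [x + 3 = 1] subtract 3: x sits inside (… + 3). So sub: x = -2.

Answer: x ∈ {-2}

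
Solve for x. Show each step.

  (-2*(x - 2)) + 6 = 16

Step 1. [(-2*(x - 2)) + 6 = 16] +6 is outermost — subtract 6 both sides, so sub: -2*(x - 2) = 10.
Step 2. [-2*(x - 2) = 10] leading coefficient -2: divide by -2 ⇒ div: x - 2 = -5.
Step 3. [x - 2 = -5] -2 is outermost — add 2 both sides. So sub: x = -3.

Answer: x ∈ {-3}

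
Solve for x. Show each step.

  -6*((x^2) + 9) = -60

Step 1. [-6*((x^2) + 9) = -60] LHS = -6·(…); ÷-6 both sides ⇒ div: (x^2) + 9 = 10.
Step 2. [(x^2) + 9 = 10] the outer +9 inverts by subtracting 9, so sub: x^2 = 1.
Step 3. [x^2 = 1] √ both sides: 1 ≥ 0 gives two branches, so sqrt: x = 1 or -1.

Answer: x ∈ {-1, 1}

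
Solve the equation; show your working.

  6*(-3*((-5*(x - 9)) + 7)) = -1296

Step 1. [6*(-3*((-5*(x - 9)) + 7)) = -1296] 6 out front; divide by 6. So div: -3*((-5*(x - 9)) + 7) = -216.
Step 2. [-3*((-5*(x - 9)) + 7) = -216] leading coefficient -3: divide by -3. So div: (-5*(x - 9)) + 7 = 72.
Step 3. [(-5*(x - 9)) + 7 = 72] the outer +7 inverts by subtracting 7. So sub: -5*(x - 9) = 65.
Step 4. [-5*(x - 9) = 65] -5 out front; divide by -5 ⇒ div: x - 9 = -13.
Step 5. [x - 9 = -13] 9 comes off first (add 9). So sub: x = -4.

Answer: x ∈ {-4}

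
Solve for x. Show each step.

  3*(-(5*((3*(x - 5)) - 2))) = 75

Step 1. [3*(-(5*((3*(x - 5)) - 2))) = 75] leading coefficient 3: divide by 3, so div: -(5*((3*(x - 5)) - 2)) = 25.
Step 2. [-(5*((3*(x - 5)) - 2)) = 25] LHS negated; negate both sides, so neg: 5*((3*(x - 5)) - 2) = -25.
Step 3. [5*((3*(x - 5)) - 2) = -25] 5 out front; divide by 5, so div: (3*(x - 5)) - 2 = -5.
Step 4. [(3*(x - 5)) - 2 = -5] the outer -2 inverts by adding 2. So sub: 3*(x - 5) = -3.
Step 5. [3*(x - 5) = -3] leading coefficient 3: divide by 3, so div: x - 5 = -1.
Step 6. [x - 5 = -1] peel the -5: add 5 from each side ⇒ sub: x = 4.

Answer: x ∈ {4}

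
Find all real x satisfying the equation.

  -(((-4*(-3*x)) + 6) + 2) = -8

Step 1. [-(((-4*(-3*x)) + 6) + 2) = -8] leading − — multiply by −1. So neg: ((-4*(-3*x)) + 6) + 2 = 8.
Step 2. [((-4*(-3*x)) + 6) + 2 = 8] subtract 2: x sits inside (… + 2) ⇒ sub: (-4*(-3*x)) + 6 = 6.
Step 3. [(-4*(-3*x)) + 6 = 6] subtract 6: x sits inside (… + 6). So sub: -4*(-3*x) = 0.
Step 4. [-4*(-3*x) = 0] -4·(inner) — divide through by -4. So div: -3*x = 0.
Step 5. [-3*x = 0] divide by the outer -3. So div: x = 0.

Answer: x ∈ {0}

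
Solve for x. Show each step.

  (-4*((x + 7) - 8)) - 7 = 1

Step 1. [(-4*((x + 7) - 8)) - 7 = 1] 7 comes off first (add 7), so sub: -4*((x + 7) - 8) = 8.
Step 2. [-4*((x + 7) - 8) = 8] divide by the outer -4. So div: (x + 7) - 8 = -2.
Step 3. [(x + 7) - 8 = -2] peel the -8: add 8 from each side, so sub: x + 7 = 6.
Step 4. [x + 7 = 6] peel the +7: subtract 7 from each side ⇒ sub: x = -1.

Answer: x ∈ {-1}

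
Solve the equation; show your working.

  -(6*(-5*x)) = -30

Step 1. [-(6*(-5*x)) = -30] leading − — multiply by −1, so neg: 6*(-5*x) = 30.
Step 2. [6*(-5*x) = 30] 6 out front; divide by 6 ⇒ div: -5*x = 5.
Step 3. [-5*x = 5] -5·(inner) — divide through by -5, so div: x = -1.

Answer: x ∈ {-1}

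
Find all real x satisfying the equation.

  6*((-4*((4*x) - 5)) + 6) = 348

Step 1. [6*((-4*((4*x) - 5)) + 6) = 348] 6 out front; divide by 6. So div: (-4*((4*x) - 5)) + 6 = 58.
Step 2. [(-4*((4*x) - 5)) + 6 = 58] subtract 6: x sits inside (… + 6) ⇒ sub: -4*((4*x) - 5) = 52.
Step 3. [-4*((4*x) - 5) = 52] LHS = -4·(…); ÷-4 both sides. So div: (4*x) - 5 = -13.
Step 4. [(4*x) - 5 = -13] 5 comes off first (add 5). So sub: 4*x = -8.
Step 5. [4*x = -8] 4 out front; divide by 4, so div: x = -2.

Answer: x ∈ {-2}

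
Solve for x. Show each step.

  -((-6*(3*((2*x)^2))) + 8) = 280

Step 1. [-((-6*(3*((2*x)^2))) + 8) = 280] flip signs both sides ⇒ neg: (-6*(3*((2*x)^2))) + 8 = -280.
Step 2. [(-6*(3*((2*x)^2))) + 8 = -280] subtract 8: x sits inside (… + 8) ⇒ sub: -6*(3*((2*x)^2)) = -288.
Step 3. [-6*(3*((2*x)^2)) = -288] -6·(inner) — divide through by -6. So div: 3*((2*x)^2) = 48.
Step 4. [3*((2*x)^2) = 48] 3 out front; divide by 3 ⇒ div: (2*x)^2 = 16.
Step 5. [(2*x)^2 = 16] √ both sides: 16 ≥ 0 gives two branches. So sqrt: 2*x = 4 or -4.
Step 6. [2*x = 4 or -4] 2 out front; divide by 2, so div: x = 2 or -2.

Answer: x ∈ {-2, 2}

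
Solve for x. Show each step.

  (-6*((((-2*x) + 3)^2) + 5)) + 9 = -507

Step 1. [(-6*((((-2*x) + 3)^2) + 5)) + 9 = -507] 9 comes off first (subtract 9) ⇒ sub: -6*((((-2*x) + 3)^2) + 5) = -516.
Step 2. [-6*((((-2*x) + 3)^2) + 5) = -516] divide by the outer -6 ⇒ div: (((-2*x) + 3)^2) + 5 = 86.
Step 3. [(((-2*x) + 3)^2) + 5 = 86] peel the +5: subtract 5 from each side ⇒ sub: ((-2*x) + 3)^2 = 81.
Step 4. [((-2*x) + 3)^2 = 81] 81 ≥ 0, LHS is (·)² — take ±√ ⇒ sqrt: (-2*x) + 3 = 9 or -9.
Step 5. [(-2*x) + 3 = 9 or -9] 3 comes off first (subtract 3) ⇒ sub: -2*x = 6 or -12.
Step 6. [-2*x = 6 or -12] divide by the outer -2, so div: x = -3 or 6.

Answer: x ∈ {-3, 6}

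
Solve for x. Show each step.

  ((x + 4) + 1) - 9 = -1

Step 1. [((x + 4) + 1) - 9 = -1] -9 is outermost — add 9 both sides, so sub: (x + 4) + 1 = 8.
Step 2. [(x + 4) + 1 = 8] peel the +1: subtract 1 from each side, so sub: x + 4 = 7.
Step 3. [x + 4 = 7] subtract 4: x sits inside (… + 4) ⇒ sub: x = 3.

Answer: x ∈ {3}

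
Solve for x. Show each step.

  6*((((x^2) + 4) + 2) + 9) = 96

Step 1. [6*((((x^2) + 4) + 2) + 9) = 96] 6 out front; divide by 6 ⇒ div: (((x^2) + 4) + 2) + 9 = 16.
Step 2. [(((x^2) + 4) + 2) + 9 = 16] 9 comes off first (subtract 9). So sub: ((x^2) + 4) + 2 = 7.
Step 3. [((x^2) + 4) + 2 = 7] subtract 2: x sits inside (… + 2). So sub: (x^2) + 4 = 5.
Step 4. [(x^2) + 4 = 5] the outer +4 inverts by subtracting 4, so sub: x^2 = 1.
Step 5. [x^2 = 1] √ both sides: 1 ≥ 0 gives two branches ⇒ sqrt: x = 1 or -1.

Answer: x ∈ {-1, 1}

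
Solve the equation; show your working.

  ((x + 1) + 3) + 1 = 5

Step 1. [((x + 1) + 3) + 1 = 5] +1 is outermost — subtract 1 both sides. So sub: (x + 1) + 3 = 4.
Step 2. [(x + 1) + 3 = 4] subtract 3: x sits inside (… + 3). So sub: x + 1 = 1.
Step 3. [x + 1 = 1] 1 comes off first (subtract 1). So sub: x = 0.

Answer: x ∈ {0}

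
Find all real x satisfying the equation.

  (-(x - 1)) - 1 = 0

Step 1. [(-(x - 1)) - 1 = 0] -1 is outermost — add 1 both sides, so sub: -(x - 1) = 1.
Step 2. [-(x - 1) = 1] leading − — multiply by −1, so neg: x - 1 = -1.
Step 3. [x - 1 = -1] the outer -1 inverts by adding 1, so sub: x = 0.

Answer: x ∈ {0}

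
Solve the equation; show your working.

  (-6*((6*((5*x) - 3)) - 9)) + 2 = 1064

Step 1. [(-6*((6*((5*x) - 3)) - 9)) + 2 = 1064] 2 comes off first (subtract 2) ⇒ sub: -6*((6*((5*x) - 3)) - 9) = 1062.
Step 2. [-6*((6*((5*x) - 3)) - 9) = 1062] leading coefficient -6: divide by -6. So div: (6*((5*x) - 3)) - 9 = -177.
Step 3. [(6*((5*x) - 3)) - 9 = -177] -9 is outermost — add 9 both sides ⇒ sub: 6*((5*x) - 3) = -168.
Step 4. [6*((5*x) - 3) = -168] LHS = 6·(…); ÷6 both sides, so div: (5*x) - 3 = -28.
Step 5. [(5*x) - 3 = -28] 3 comes off first (add 3), so sub: 5*x = -25.
Step 6. [5*x = -25] divide by the outer 5 ⇒ div: x = -5.

Answer: x ∈ {-5}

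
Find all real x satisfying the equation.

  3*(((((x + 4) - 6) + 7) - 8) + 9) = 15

Step 1. [3*(((((x + 4) - 6) + 7) - 8) + 9) = 15] divide by the outer 3. So div: ((((x + 4) - 6) + 7) - 8) + 9 = 5.
Step 2. [((((x + 4) - 6) + 7) - 8) + 9 = 5] +9 is outermost — subtract 9 both sides ⇒ sub: (((x + 4) - 6) + 7) - 8 = -4.
Step 3. [(((x + 4) - 6) + 7) - 8 = -4] -8 is outermost — add 8 both sides, so sub: ((x + 4) - 6) + 7 = 4.
Step 4. [((x + 4) - 6) + 7 = 4] 7 comes off first (subtract 7). So sub: (x + 4) - 6 = -3.
Step 5. [(x + 4) - 6 = -3] -6 is outermost — add 6 both sides, so sub: x + 4 = 3.
Step 6. [x + 4 = 3] 4 comes off first (subtract 4). So sub: x = -1.

Answer: x ∈ {-1}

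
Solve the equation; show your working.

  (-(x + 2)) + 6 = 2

Step 1. [(-(x + 2)) + 6 = 2] +6 is outermost — subtract 6 both sides. So sub: -(x + 2) = -4.
Step 2. [-(x + 2) = -4] leading − — multiply by −1, so neg: x + 2 = 4.
Step 3. [x + 2 = 4] +2 is outermost — subtract 2 both sides, so sub: x = 2.

Answer: x ∈ {2}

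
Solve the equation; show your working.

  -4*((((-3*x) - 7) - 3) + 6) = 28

Step 1. [-4*((((-3*x) - 7) - 3) + 6) = 28] LHS = -4·(…); ÷-4 both sides, so div: (((-3*x) - 7) - 3) + 6 = -7.
Step 2. [(((-3*x) - 7) - 3) + 6 = -7] subtract 6: x sits inside (… + 6) ⇒ sub: ((-3*x) - 7) - 3 = -13.
Step 3. [((-3*x) - 7) - 3 = -13] the outer -3 inverts by adding 3, so sub: (-3*x) - 7 = -10.
Step 4. [(-3*x) - 7 = -10] the outer -7 inverts by adding 7. So sub: -3*x = -3.
Step 5. [-3*x = -3] LHS = -3·(…); ÷-3 both sides. So div: x = 1.

Answer: x ∈ {1}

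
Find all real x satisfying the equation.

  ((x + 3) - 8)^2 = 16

Step 1. [((x + 3) - 8)^2 = 16] √ both sides: 16 ≥ 0 gives two branches ⇒ sqrt: (x + 3) - 8 = 4 or -4.
Step 2. [(x + 3) - 8 = 4 or -4] the outer -8 inverts by adding 8, so sub: x + 3 = 12 or 4.
Step 3. [x + 3 = 12 or 4] +3 is outermost — subtract 3 both sides, so sub: x = 9 or 1.

Answer: x ∈ {1, 9}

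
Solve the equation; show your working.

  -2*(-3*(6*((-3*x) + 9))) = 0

Step 1. [-2*(-3*(6*((-3*x) + 9))) = 0] -2·(inner) — divide through by -2 ⇒ div: -3*(6*((-3*x) + 9)) = 0.
Step 2. [-3*(6*((-3*x) + 9)) = 0] -3·(inner) — divide through by -3 ⇒ div: 6*((-3*x) + 9) = 0.
Step 3. [6*((-3*x) + 9) = 0] divide by the outer 6, so div: (-3*x) + 9 = 0.
Step 4. [(-3*x) + 9 = 0] peel the +9: subtract 9 from each side ⇒ sub: -3*x = -9.
Step 5. [-3*x = -9] divide by the outer -3 ⇒ div: x = 3.

Answer: x ∈ {3}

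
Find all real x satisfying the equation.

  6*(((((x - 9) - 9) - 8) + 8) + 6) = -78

Step 1. [6*(((((x - 9) - 9) - 8) + 8) + 6) = -78] 6·(inner) — divide through by 6. So div: ((((x - 9) - 9) - 8) + 8) + 6 = -13.
Step 2. [((((x - 9) - 9) - 8) + 8) + 6 = -13] subtract 6: x sits inside (… + 6) ⇒ sub: (((x - 9) - 9) - 8) + 8 = -19.
Step 3. [(((x - 9) - 9) - 8) + 8 = -19] +8 is outermost — subtract 8 both sides ⇒ sub: ((x - 9) - 9) - 8 = -27.
Step 4. [((x - 9) - 9) - 8 = -27] -8 is outermost — add 8 both sides, so sub: (x - 9) - 9 = -19.
Step 5. [(x - 9) - 9 = -19] -9 is outermost — add 9 both sides, so sub: x - 9 = -10.
Step 6. [x - 9 = -10] peel the -9: add 9 from each side ⇒ sub: x = -1.

Answer: x ∈ {-1}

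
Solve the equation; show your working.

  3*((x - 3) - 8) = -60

Step 1. [3*((x - 3) - 8) = -60] divide by the outer 3 ⇒ div: (x - 3) - 8 = -20.
Step 2. [(x - 3) - 8 = -20] 8 comes off first (add 8) ⇒ sub: x - 3 = -12.
Step 3. [x - 3 = -12] 3 comes off first (add 3), so sub: x = -9.

Answer: x ∈ {-9}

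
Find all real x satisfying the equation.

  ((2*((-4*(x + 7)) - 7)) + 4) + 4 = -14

Step 1. [((2*((-4*(x + 7)) - 7)) + 4) + 4 = -14] subtract 4: x sits inside (… + 4) ⇒ sub: (2*((-4*(x + 7)) - 7)) + 4 = -18.
Step 2. [(2*((-4*(x + 7)) - 7)) + 4 = -18] common factor 2 (LHS and -18) — divide through, so factor: ((-4*(x + 7)) - 7) + 2 = -9.
Step 3. [((-4*(x + 7)) - 7) + 2 = -9] peel the +2: subtract 2 from each side ⇒ sub: (-4*(x + 7)) - 7 = -11.
Step 4. [(-4*(x + 7)) - 7 = -11] 7 comes off first (add 7), so sub: -4*(x + 7) = -4.
Step 5. [-4*(x + 7) = -4] -4·(inner) — divide through by -4, so div: x + 7 = 1.
Step 6. [x + 7 = 1] 7 comes off first (subtract 7), so sub: x = -6.

Answer: x ∈ {-6}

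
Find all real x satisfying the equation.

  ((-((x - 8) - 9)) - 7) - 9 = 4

Step 1. [((-((x - 8) - 9)) - 7) - 9 = 4] add 9: x sits inside (… - 9), so sub: (-((x - 8) - 9)) - 7 = 13.
Step 2. [(-((x - 8) - 9)) - 7 = 13] the outer -7 inverts by adding 7. So sub: -((x - 8) - 9) = 20.
Step 3. [-((x - 8) - 9) = 20] LHS negated; negate both sides ⇒ neg: (x - 8) - 9 = -20.
Step 4. [(x - 8) - 9 = -20] 9 comes off first (add 9). So sub: x - 8 = -11.
Step 5. [x - 8 = -11] the outer -8 inverts by adding 8. So sub: x = -3.

Answer: x ∈ {-3}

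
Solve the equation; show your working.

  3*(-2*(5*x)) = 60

Step 1. [3*(-2*(5*x)) = 60] divide by the outer 3. So div: -2*(5*x) = 20.
Step 2. [-2*(5*x) = 20] -2 out front; divide by -2, so div: 5*x = -10.
Step 3. [5*x = -10] 5·(inner) — divide through by 5 ⇒ div: x = -2.

Answer: x ∈ {-2}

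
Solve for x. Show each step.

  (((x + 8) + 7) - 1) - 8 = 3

Step 1. [(((x + 8) + 7) - 1) - 8 = 3] the outer -8 inverts by adding 8. So sub: ((x + 8) + 7) - 1 = 11.
Step 2. [((x + 8) + 7) - 1 = 11] -1 is outermost — add 1 both sides, so sub: (x + 8) + 7 = 12.
Step 3. [(x + 8) + 7 = 12] subtract 7: x sits inside (… + 7). So sub: x + 8 = 5.
Step 4. [x + 8 = 5] 8 comes off first (subtract 8) ⇒ sub: x = -3.

Answer: x ∈ {-3}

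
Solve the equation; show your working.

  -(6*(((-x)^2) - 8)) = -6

Step 1. [-(6*(((-x)^2) - 8)) = -6] flip signs both sides. So neg: 6*(((-x)^2) - 8) = 6.
Step 2. [6*(((-x)^2) - 8) = 6] 6·(inner) — divide through by 6, so div: ((-x)^2) - 8 = 1.
Step 3. [((-x)^2) - 8 = 1] the outer -8 inverts by adding 8, so sub: (-x)^2 = 9.
Step 4. [(-x)^2 = 9] LHS squared, RHS 9 ≥ 0: apply √ (±) ⇒ sqrt: -x = 3 or -3.
Step 5. [-x = 3 or -3] flip signs both sides ⇒ neg: x = -3 or 3.

Answer: x ∈ {-3, 3}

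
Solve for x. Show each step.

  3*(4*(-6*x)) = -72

Step 1. [3*(4*(-6*x)) = -72] 3 out front; divide by 3, so div: 4*(-6*x) = -24.
Step 2. [4*(-6*x) = -24] divide by the outer 4. So div: -6*x = -6.
Step 3. [-6*x = -6] leading coefficient -6: divide by -6. So div: x = 1.

Answer: x ∈ {1}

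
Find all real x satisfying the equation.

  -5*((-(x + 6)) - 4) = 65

Step 1. [-5*((-(x + 6)) - 4) = 65] leading coefficient -5: divide by -5. So div: (-(x + 6)) - 4 = -13.
Step 2. [(-(x + 6)) - 4 = -13] 4 comes off first (add 4), so sub: -(x + 6) = -9.
Step 3. [-(x + 6) = -9] leading − — multiply by −1 ⇒ neg: x + 6 = 9.
Step 4. [x + 6 = 9] the outer +6 inverts by subtracting 6 ⇒ sub: x = 3.

Answer: x ∈ {3}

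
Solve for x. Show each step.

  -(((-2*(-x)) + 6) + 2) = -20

Step 1. [-(((-2*(-x)) + 6) + 2) = -20] leading − — multiply by −1. So neg: ((-2*(-x)) + 6) + 2 = 20.
Step 2. [((-2*(-x)) + 6) + 2 = 20] subtract 2: x sits inside (… + 2). So sub: (-2*(-x)) + 6 = 18.
Step 3. [(-2*(-x)) + 6 = 18] -2 divides every term; factor it out. So factor: (-x) - 3 = -9.
Step 4. [(-x) - 3 = -9] -3 is outermost — add 3 both sides ⇒ sub: -x = -6.
Step 5. [-x = -6] LHS negated; negate both sides, so neg: x = 6.

Answer: x ∈ {6}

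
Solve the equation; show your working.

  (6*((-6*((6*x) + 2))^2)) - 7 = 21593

Step 1. [(6*((-6*((6*x) + 2))^2)) - 7 = 21593] add 7: x sits inside (… - 7). So sub: 6*((-6*((6*x) + 2))^2) = 21600.
Step 2. [6*((-6*((6*x) + 2))^2) = 21600] 6 out front; divide by 6 ⇒ div: (-6*((6*x) + 2))^2 = 3600.
Step 3. [(-6*((6*x) + 2))^2 = 3600] LHS squared, RHS 3600 ≥ 0: apply √ (±), so sqrt: -6*((6*x) + 2) = 60 or -60.
Step 4. [-6*((6*x) + 2) = 60 or -60] -6·(inner) — divide through by -6. So div: (6*x) + 2 = -10 or 10.
Step 5. [(6*x) + 2 = -10 or 10] peel the +2: subtract 2 from each side. So sub: 6*x = -12 or 8.
Step 6. [6*x = -12 or 8] 6·(inner) — divide through by 6 ⇒ div: x = -2 or 4/3.

Answer: x ∈ {-2, 4/3}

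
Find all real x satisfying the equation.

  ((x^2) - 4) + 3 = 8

Step 1. [((x^2) - 4) + 3 = 8] peel the +3: subtract 3 from each side ⇒ sub: (x^2) - 4 = 5.
Step 2. [(x^2) - 4 = 5] peel the -4: add 4 from each side. So sub: x^2 = 9.
Step 3. [x^2 = 9] LHS squared, RHS 9 ≥ 0: apply √ (±), so sqrt: x = 3 or -3.

Answer: x ∈ {-3, 3}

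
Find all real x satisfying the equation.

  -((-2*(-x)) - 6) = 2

Step 1. [-((-2*(-x)) - 6) = 2] leading − — multiply by −1 ⇒ neg: (-2*(-x)) - 6 = -2.
Step 2. [(-2*(-x)) - 6 = -2] -2 divides every term; factor it out ⇒ factor: (-x) + 3 = 1.
Step 3. [(-x) + 3 = 1] +3 is outermost — subtract 3 both sides ⇒ sub: -x = -2.
Step 4. [-x = -2] flip signs both sides. So neg: x = 2.

Answer: x ∈ {2}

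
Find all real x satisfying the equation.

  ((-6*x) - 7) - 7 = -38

Step 1. [((-6*x) - 7) - 7 = -38] -7 is outermost — add 7 both sides ⇒ sub: (-6*x) - 7 = -31.
Step 2. [(-6*x) - 7 = -31] 7 comes off first (add 7). So sub: -6*x = -24.
Step 3. [-6*x = -24] -6 out front; divide by -6 ⇒ div: x = 4.

Answer: x ∈ {4}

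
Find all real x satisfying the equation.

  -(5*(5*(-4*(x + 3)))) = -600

Step 1. [-(5*(5*(-4*(x + 3)))) = -600] leading − — multiply by −1. So neg: 5*(5*(-4*(x + 3))) = 600.
Step 2. [5*(5*(-4*(x + 3))) = 600] divide by the outer 5, so div: 5*(-4*(x + 3)) = 120.
Step 3. [5*(-4*(x + 3)) = 120] 5 out front; divide by 5, so div: -4*(x + 3) = 24.
Step 4. [-4*(x + 3) = 24] LHS = -4·(…); ÷-4 both sides. So div: x + 3 = -6.
Step 5. [x + 3 = -6] +3 is outermost — subtract 3 both sides, so sub: x = -9.

Answer: x ∈ {-9}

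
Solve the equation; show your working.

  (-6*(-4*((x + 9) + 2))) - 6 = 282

Step 1. [(-6*(-4*((x + 9) + 2))) - 6 = 282] common factor -6 (LHS and 282) — divide through. So factor: (-4*((x + 9) + 2)) + 1 = -47.
Step 2. [(-4*((x + 9) + 2)) + 1 = -47] 1 comes off first (subtract 1), so sub: -4*((x + 9) + 2) = -48.
Step 3. [-4*((x + 9) + 2) = -48] divide by the outer -4. So div: (x + 9) + 2 = 12.
Step 4. [(x + 9) + 2 = 12] +2 is outermost — subtract 2 both sides ⇒ sub: x + 9 = 10.
Step 5. [x + 9 = 10] the outer +9 inverts by subtracting 9 ⇒ sub: x = 1.

Answer: x ∈ {1}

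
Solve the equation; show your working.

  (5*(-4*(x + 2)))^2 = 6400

Step 1. [(5*(-4*(x + 2)))^2 = 6400] √ both sides: 6400 ≥ 0 gives two branches ⇒ sqrt: 5*(-4*(x + 2)) = 80 or -80.
Step 2. [5*(-4*(x + 2)) = 80 or -80] leading coefficient 5: divide by 5, so div: -4*(x + 2) = 16 or -16.
Step 3. [-4*(x + 2) = 16 or -16] -4 out front; divide by -4 ⇒ div: x + 2 = -4 or 4.
Step 4. [x + 2 = -4 or 4] 2 comes off first (subtract 2) ⇒ sub: x = -6 or 2.

Answer: x ∈ {-6, 2}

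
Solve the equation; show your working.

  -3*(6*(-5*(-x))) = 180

Step 1. [-3*(6*(-5*(-x))) = 180] -3 out front; divide by -3 ⇒ div: 6*(-5*(-x)) = -60.
Step 2. [6*(-5*(-x)) = -60] 6 out front; divide by 6. So div: -5*(-x) = -10.
Step 3. [-5*(-x) = -10] -5 out front; divide by -5 ⇒ div: -x = 2.
Step 4. [-x = 2] LHS negated; negate both sides. So neg: x = -2.

Answer: x ∈ {-2}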